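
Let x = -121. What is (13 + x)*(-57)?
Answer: 6156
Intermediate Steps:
(13 + x)*(-57) = (13 - 121)*(-57) = -108*(-57) = 6156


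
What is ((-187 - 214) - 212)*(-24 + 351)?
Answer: -200451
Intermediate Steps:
((-187 - 214) - 212)*(-24 + 351) = (-401 - 212)*327 = -613*327 = -200451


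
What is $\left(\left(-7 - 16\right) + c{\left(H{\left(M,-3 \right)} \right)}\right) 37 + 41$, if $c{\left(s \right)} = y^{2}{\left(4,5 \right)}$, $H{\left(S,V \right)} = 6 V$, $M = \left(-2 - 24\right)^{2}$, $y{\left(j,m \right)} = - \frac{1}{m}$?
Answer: $- \frac{20213}{25} \approx -808.52$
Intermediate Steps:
$M = 676$ ($M = \left(-2 - 24\right)^{2} = \left(-26\right)^{2} = 676$)
$c{\left(s \right)} = \frac{1}{25}$ ($c{\left(s \right)} = \left(- \frac{1}{5}\right)^{2} = \frac{1}{25}$)
$\left(\left(-7 - 16\right) + c{\left(H{\left(M,-3 \right)} \right)}\right) 37 + 41 = \left(\left(-7 - 16\right) + \frac{1}{25}\right) 37 + 41 = \left(-23 + \frac{1}{25}\right) 37 + 41 = \left(- \frac{574}{25}\right) 37 + 41 = - \frac{21238}{25} + 41 = - \frac{20213}{25}$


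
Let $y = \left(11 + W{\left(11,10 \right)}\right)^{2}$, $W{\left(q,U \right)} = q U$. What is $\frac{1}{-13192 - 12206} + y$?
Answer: $\frac{371852117}{25398} \approx 14641.0$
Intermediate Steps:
$W{\left(q,U \right)} = U q$
$y = 14641$ ($y = \left(11 + 10 \cdot 11\right)^{2} = \left(11 + 110\right)^{2} = 121^{2} = 14641$)
$\frac{1}{-13192 - 12206} + y = \frac{1}{-13192 - 12206} + 14641 = \frac{1}{-25398} + 14641 = - \frac{1}{25398} + 14641 = \frac{371852117}{25398}$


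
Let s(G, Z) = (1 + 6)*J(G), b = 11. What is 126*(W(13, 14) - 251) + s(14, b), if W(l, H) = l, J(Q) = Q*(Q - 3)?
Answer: -28910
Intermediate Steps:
J(Q) = Q*(-3 + Q)
s(G, Z) = 7*G*(-3 + G) (s(G, Z) = (1 + 6)*(G*(-3 + G)) = 7*(G*(-3 + G)) = 7*G*(-3 + G))
126*(W(13, 14) - 251) + s(14, b) = 126*(13 - 251) + 7*14*(-3 + 14) = 126*(-238) + 7*14*11 = -29988 + 1078 = -28910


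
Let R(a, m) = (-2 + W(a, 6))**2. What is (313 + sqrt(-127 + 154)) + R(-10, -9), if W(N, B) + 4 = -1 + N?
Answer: 602 + 3*sqrt(3) ≈ 607.20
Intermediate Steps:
W(N, B) = -5 + N (W(N, B) = -4 + (-1 + N) = -5 + N)
R(a, m) = (-7 + a)**2 (R(a, m) = (-2 + (-5 + a))**2 = (-7 + a)**2)
(313 + sqrt(-127 + 154)) + R(-10, -9) = (313 + sqrt(-127 + 154)) + (-7 - 10)**2 = (313 + sqrt(27)) + (-17)**2 = (313 + 3*sqrt(3)) + 289 = 602 + 3*sqrt(3)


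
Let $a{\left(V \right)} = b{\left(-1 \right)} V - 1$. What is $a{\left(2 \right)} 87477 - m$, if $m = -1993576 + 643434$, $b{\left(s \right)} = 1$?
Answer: $1437619$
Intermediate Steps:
$m = -1350142$
$a{\left(V \right)} = -1 + V$ ($a{\left(V \right)} = 1 V - 1 = V - 1 = -1 + V$)
$a{\left(2 \right)} 87477 - m = \left(-1 + 2\right) 87477 - -1350142 = 1 \cdot 87477 + 1350142 = 87477 + 1350142 = 1437619$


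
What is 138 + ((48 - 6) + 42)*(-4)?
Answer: -198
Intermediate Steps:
138 + ((48 - 6) + 42)*(-4) = 138 + (42 + 42)*(-4) = 138 + 84*(-4) = 138 - 336 = -198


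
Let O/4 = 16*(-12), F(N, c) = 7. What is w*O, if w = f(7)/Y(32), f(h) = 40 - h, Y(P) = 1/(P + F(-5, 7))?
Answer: -988416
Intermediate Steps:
Y(P) = 1/(7 + P) (Y(P) = 1/(P + 7) = 1/(7 + P))
O = -768 (O = 4*(16*(-12)) = 4*(-192) = -768)
w = 1287 (w = (40 - 1*7)/(1/(7 + 32)) = (40 - 7)/(1/39) = 33/(1/39) = 33*39 = 1287)
w*O = 1287*(-768) = -988416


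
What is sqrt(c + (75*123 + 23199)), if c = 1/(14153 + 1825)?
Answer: sqrt(8277733213194)/15978 ≈ 180.07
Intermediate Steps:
c = 1/15978 ≈ 6.2586e-5
sqrt(c + (75*123 + 23199)) = sqrt(1/15978 + (75*123 + 23199)) = sqrt(1/15978 + (9225 + 23199)) = sqrt(1/15978 + 32424) = sqrt(518070673/15978) = sqrt(8277733213194)/15978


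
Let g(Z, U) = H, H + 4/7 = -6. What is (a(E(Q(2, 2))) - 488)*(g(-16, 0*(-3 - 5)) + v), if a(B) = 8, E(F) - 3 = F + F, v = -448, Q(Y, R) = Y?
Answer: 1527360/7 ≈ 2.1819e+5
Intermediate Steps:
H = -46/7 (H = -4/7 - 6 = -46/7 ≈ -6.5714)
g(Z, U) = -46/7
E(F) = 3 + 2*F (E(F) = 3 + (F + F) = 3 + 2*F)
(a(E(Q(2, 2))) - 488)*(g(-16, 0*(-3 - 5)) + v) = (8 - 488)*(-46/7 - 448) = -480*(-3182/7) = 1527360/7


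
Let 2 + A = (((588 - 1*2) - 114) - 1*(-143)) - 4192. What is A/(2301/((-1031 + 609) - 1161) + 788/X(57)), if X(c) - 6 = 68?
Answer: -209625609/538565 ≈ -389.23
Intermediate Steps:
X(c) = 74 (X(c) = 6 + 68 = 74)
A = -3579 (A = -2 + ((((588 - 1*2) - 114) - 1*(-143)) - 4192) = -2 + ((((588 - 2) - 114) + 143) - 4192) = -2 + (((586 - 114) + 143) - 4192) = -2 + ((472 + 143) - 4192) = -2 + (615 - 4192) = -2 - 3577 = -3579)
A/(2301/((-1031 + 609) - 1161) + 788/X(57)) = -3579/(2301/((-1031 + 609) - 1161) + 788/74) = -3579/(2301/(-422 - 1161) + 788*(1/74)) = -3579/(2301/(-1583) + 394/37) = -3579/(2301*(-1/1583) + 394/37) = -3579/(-2301/1583 + 394/37) = -3579/538565/58571 = -3579*58571/538565 = -209625609/538565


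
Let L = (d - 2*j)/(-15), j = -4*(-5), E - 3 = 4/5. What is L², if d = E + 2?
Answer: 3249/625 ≈ 5.1984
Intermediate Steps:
E = 19/5 (E = 3 + 4/5 = 3 + 4*(⅕) = 3 + ⅘ = 19/5 ≈ 3.8000)
j = 20
d = 29/5 (d = 19/5 + 2 = 29/5 ≈ 5.8000)
L = 57/25 (L = (29/5 - 2*20)/(-15) = (29/5 - 40)*(-1/15) = -171/5*(-1/15) = 57/25 ≈ 2.2800)
L² = (57/25)² = 3249/625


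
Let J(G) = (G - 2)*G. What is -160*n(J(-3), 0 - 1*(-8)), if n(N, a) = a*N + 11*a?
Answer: -33280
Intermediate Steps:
J(G) = G*(-2 + G) (J(G) = (-2 + G)*G = G*(-2 + G))
n(N, a) = 11*a + N*a (n(N, a) = N*a + 11*a = 11*a + N*a)
-160*n(J(-3), 0 - 1*(-8)) = -160*(0 - 1*(-8))*(11 - 3*(-2 - 3)) = -160*(0 + 8)*(11 - 3*(-5)) = -1280*(11 + 15) = -1280*26 = -160*208 = -33280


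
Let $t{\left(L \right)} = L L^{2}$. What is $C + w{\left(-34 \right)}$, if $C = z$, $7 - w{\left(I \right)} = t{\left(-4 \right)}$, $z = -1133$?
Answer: $-1062$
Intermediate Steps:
$t{\left(L \right)} = L^{3}$
$w{\left(I \right)} = 71$ ($w{\left(I \right)} = 7 - \left(-4\right)^{3} = 7 - -64 = 7 + 64 = 71$)
$C = -1133$
$C + w{\left(-34 \right)} = -1133 + 71 = -1062$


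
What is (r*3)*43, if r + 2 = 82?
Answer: 10320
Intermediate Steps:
r = 80 (r = -2 + 82 = 80)
(r*3)*43 = (80*3)*43 = 240*43 = 10320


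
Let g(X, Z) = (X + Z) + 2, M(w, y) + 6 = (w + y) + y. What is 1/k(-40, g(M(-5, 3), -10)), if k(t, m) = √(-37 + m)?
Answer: -I*√2/10 ≈ -0.14142*I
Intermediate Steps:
M(w, y) = -6 + w + 2*y (M(w, y) = -6 + ((w + y) + y) = -6 + (w + 2*y) = -6 + w + 2*y)
g(X, Z) = 2 + X + Z
1/k(-40, g(M(-5, 3), -10)) = 1/(√(-37 + (2 + (-6 - 5 + 2*3) - 10))) = 1/(√(-37 + (2 + (-6 - 5 + 6) - 10))) = 1/(√(-37 + (2 - 5 - 10))) = 1/(√(-37 - 13)) = 1/(√(-50)) = 1/(5*I*√2) = -I*√2/10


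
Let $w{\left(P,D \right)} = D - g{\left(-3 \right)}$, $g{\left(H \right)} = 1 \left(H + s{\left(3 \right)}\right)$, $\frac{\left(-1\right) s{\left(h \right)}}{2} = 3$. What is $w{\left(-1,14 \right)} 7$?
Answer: $161$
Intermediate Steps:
$s{\left(h \right)} = -6$ ($s{\left(h \right)} = \left(-2\right) 3 = -6$)
$g{\left(H \right)} = -6 + H$ ($g{\left(H \right)} = 1 \left(H - 6\right) = 1 \left(-6 + H\right) = -6 + H$)
$w{\left(P,D \right)} = 9 + D$ ($w{\left(P,D \right)} = D - \left(-6 - 3\right) = D - -9 = D + 9 = 9 + D$)
$w{\left(-1,14 \right)} 7 = \left(9 + 14\right) 7 = 23 \cdot 7 = 161$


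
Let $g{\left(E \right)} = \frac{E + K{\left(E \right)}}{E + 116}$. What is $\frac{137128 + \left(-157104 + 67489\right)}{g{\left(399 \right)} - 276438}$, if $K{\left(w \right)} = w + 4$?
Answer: $- \frac{24469195}{142364768} \approx -0.17188$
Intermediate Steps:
$K{\left(w \right)} = 4 + w$
$g{\left(E \right)} = \frac{4 + 2 E}{116 + E}$ ($g{\left(E \right)} = \frac{E + \left(4 + E\right)}{E + 116} = \frac{4 + 2 E}{116 + E}$)
$\frac{137128 + \left(-157104 + 67489\right)}{g{\left(399 \right)} - 276438} = \frac{137128 + \left(-157104 + 67489\right)}{\frac{2 \left(2 + 399\right)}{116 + 399} - 276438} = \frac{137128 - 89615}{2 \cdot \frac{1}{515} \cdot 401 - 276438} = \frac{47513}{2 \cdot \frac{1}{515} \cdot 401 - 276438} = \frac{47513}{\frac{802}{515} - 276438} = \frac{47513}{- \frac{142364768}{515}} = 47513 \left(- \frac{515}{142364768}\right) = - \frac{24469195}{142364768}$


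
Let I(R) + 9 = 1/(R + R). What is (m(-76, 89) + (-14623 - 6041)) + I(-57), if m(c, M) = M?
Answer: -2346577/114 ≈ -20584.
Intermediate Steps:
I(R) = -9 + 1/(2*R) (I(R) = -9 + 1/(R + R) = -9 + 1/(2*R))
(m(-76, 89) + (-14623 - 6041)) + I(-57) = (89 + (-14623 - 6041)) + (-9 + (½)/(-57)) = (89 - 20664) + (-9 + (½)*(-1/57)) = -20575 + (-9 - 1/114) = -20575 - 1027/114 = -2346577/114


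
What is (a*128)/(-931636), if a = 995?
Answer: -31840/232909 ≈ -0.13671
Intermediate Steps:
(a*128)/(-931636) = (995*128)/(-931636) = 127360*(-1/931636) = -31840/232909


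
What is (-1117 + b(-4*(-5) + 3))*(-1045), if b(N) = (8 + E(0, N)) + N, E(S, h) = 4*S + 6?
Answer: 1128600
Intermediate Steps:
E(S, h) = 6 + 4*S
b(N) = 14 + N (b(N) = (8 + (6 + 4*0)) + N = (8 + (6 + 0)) + N = (8 + 6) + N = 14 + N)
(-1117 + b(-4*(-5) + 3))*(-1045) = (-1117 + (14 + (-4*(-5) + 3)))*(-1045) = (-1117 + (14 + (20 + 3)))*(-1045) = (-1117 + (14 + 23))*(-1045) = (-1117 + 37)*(-1045) = -1080*(-1045) = 1128600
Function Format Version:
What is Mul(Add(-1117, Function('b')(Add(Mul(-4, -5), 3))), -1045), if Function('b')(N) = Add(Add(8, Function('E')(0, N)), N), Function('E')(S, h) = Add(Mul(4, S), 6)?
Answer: 1128600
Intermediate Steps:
Function('E')(S, h) = Add(6, Mul(4, S))
Function('b')(N) = Add(14, N) (Function('b')(N) = Add(Add(8, Add(6, Mul(4, 0))), N) = Add(Add(8, Add(6, 0)), N) = Add(Add(8, 6), N) = Add(14, N))
Mul(Add(-1117, Function('b')(Add(Mul(-4, -5), 3))), -1045) = Mul(Add(-1117, Add(14, Add(Mul(-4, -5), 3))), -1045) = Mul(Add(-1117, Add(14, Add(20, 3))), -1045) = Mul(Add(-1117, Add(14, 23)), -1045) = Mul(Add(-1117, 37), -1045) = Mul(-1080, -1045) = 1128600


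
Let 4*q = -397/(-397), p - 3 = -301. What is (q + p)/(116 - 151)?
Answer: 1191/140 ≈ 8.5071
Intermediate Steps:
p = -298 (p = 3 - 301 = -298)
q = 1/4 (q = (-397/(-397))/4 = (-397*(-1/397))/4 = (1/4)*1 = 1/4 ≈ 0.25000)
(q + p)/(116 - 151) = (1/4 - 298)/(116 - 151) = -1191/4/(-35) = -1191/4*(-1/35) = 1191/140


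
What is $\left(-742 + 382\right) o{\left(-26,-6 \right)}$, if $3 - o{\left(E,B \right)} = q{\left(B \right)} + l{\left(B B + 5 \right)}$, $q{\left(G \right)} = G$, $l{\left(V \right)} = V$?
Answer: $11520$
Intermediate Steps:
$o{\left(E,B \right)} = -2 - B - B^{2}$ ($o{\left(E,B \right)} = 3 - \left(B + \left(B B + 5\right)\right) = 3 - \left(B + \left(B^{2} + 5\right)\right) = 3 - \left(B + \left(5 + B^{2}\right)\right) = 3 - \left(5 + B + B^{2}\right) = -2 - B - B^{2}$)
$\left(-742 + 382\right) o{\left(-26,-6 \right)} = \left(-742 + 382\right) \left(-2 - -6 - \left(-6\right)^{2}\right) = - 360 \left(-2 + 6 - 36\right) = \left(-360\right) \left(-32\right) = 11520$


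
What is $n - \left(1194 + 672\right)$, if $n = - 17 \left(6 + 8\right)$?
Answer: $-2104$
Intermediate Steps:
$n = -238$ ($n = \left(-17\right) 14 = -238$)
$n - \left(1194 + 672\right) = -238 - \left(1194 + 672\right) = -238 - 1866 = -2104$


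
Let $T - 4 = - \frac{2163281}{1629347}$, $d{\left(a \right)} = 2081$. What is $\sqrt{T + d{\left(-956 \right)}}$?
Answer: $\frac{\sqrt{5531674147355258}}{1629347} \approx 45.647$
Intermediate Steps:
$T = \frac{4354107}{1629347}$ ($T = 4 - \frac{2163281}{1629347} = \frac{4354107}{1629347} \approx 2.6723$)
$\sqrt{T + d{\left(-956 \right)}} = \sqrt{\frac{4354107}{1629347} + 2081} = \sqrt{\frac{3395025214}{1629347}} = \frac{\sqrt{5531674147355258}}{1629347}$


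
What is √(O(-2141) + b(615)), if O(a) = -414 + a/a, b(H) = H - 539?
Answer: I*√337 ≈ 18.358*I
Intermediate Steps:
b(H) = -539 + H
O(a) = -413 (O(a) = -414 + 1 = -413)
√(O(-2141) + b(615)) = √(-413 + (-539 + 615)) = √(-413 + 76) = √(-337) = I*√337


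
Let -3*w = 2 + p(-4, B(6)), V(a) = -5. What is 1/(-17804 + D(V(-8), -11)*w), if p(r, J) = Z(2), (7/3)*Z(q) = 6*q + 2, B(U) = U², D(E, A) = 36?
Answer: -1/17900 ≈ -5.5866e-5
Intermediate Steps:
Z(q) = 6/7 + 18*q/7 (Z(q) = 3*(6*q + 2)/7 = 3*(2 + 6*q)/7 = 6/7 + 18*q/7)
p(r, J) = 6 (p(r, J) = 6/7 + (18/7)*2 = 6/7 + 36/7 = 6)
w = -8/3 (w = -(2 + 6)/3 = -⅓*8 = -8/3 ≈ -2.6667)
1/(-17804 + D(V(-8), -11)*w) = 1/(-17804 + 36*(-8/3)) = 1/(-17804 - 96) = 1/(-17900) = -1/17900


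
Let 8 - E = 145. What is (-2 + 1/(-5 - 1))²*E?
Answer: -23153/36 ≈ -643.14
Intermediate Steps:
E = -137 (E = 8 - 1*145 = 8 - 145 = -137)
(-2 + 1/(-5 - 1))²*E = (-2 + 1/(-5 - 1))²*(-137) = (-2 + 1/(-6))²*(-137) = (-2 - ⅙)²*(-137) = (-13/6)²*(-137) = (169/36)*(-137) = -23153/36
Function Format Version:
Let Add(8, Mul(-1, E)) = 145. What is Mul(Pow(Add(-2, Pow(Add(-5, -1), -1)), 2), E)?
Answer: Rational(-23153, 36) ≈ -643.14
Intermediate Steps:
E = -137 (E = Add(8, Mul(-1, 145)) = Add(8, -145) = -137)
Mul(Pow(Add(-2, Pow(Add(-5, -1), -1)), 2), E) = Mul(Pow(Add(-2, Pow(Add(-5, -1), -1)), 2), -137) = Mul(Pow(Add(-2, Pow(-6, -1)), 2), -137) = Mul(Pow(Add(-2, Rational(-1, 6)), 2), -137) = Mul(Pow(Rational(-13, 6), 2), -137) = Mul(Rational(169, 36), -137) = Rational(-23153, 36)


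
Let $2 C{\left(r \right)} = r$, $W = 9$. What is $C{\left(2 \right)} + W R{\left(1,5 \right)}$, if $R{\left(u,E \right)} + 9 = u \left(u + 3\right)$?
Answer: $-44$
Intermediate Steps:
$C{\left(r \right)} = \frac{r}{2}$
$R{\left(u,E \right)} = -9 + u \left(3 + u\right)$ ($R{\left(u,E \right)} = -9 + u \left(u + 3\right) = -9 + u \left(3 + u\right)$)
$C{\left(2 \right)} + W R{\left(1,5 \right)} = \frac{1}{2} \cdot 2 + 9 \left(-9 + 1^{2} + 3 \cdot 1\right) = 1 + 9 \left(-9 + 1 + 3\right) = 1 + 9 \left(-5\right) = 1 - 45 = -44$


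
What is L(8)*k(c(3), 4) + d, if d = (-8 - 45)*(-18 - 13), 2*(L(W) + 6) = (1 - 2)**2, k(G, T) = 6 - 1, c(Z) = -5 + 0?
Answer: 3231/2 ≈ 1615.5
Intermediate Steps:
c(Z) = -5
k(G, T) = 5
L(W) = -11/2 (L(W) = -6 + (1 - 2)**2/2 = -6 + (1/2)*(-1)**2 = -6 + (1/2)*1 = -6 + 1/2 = -11/2)
d = 1643 (d = -53*(-31) = 1643)
L(8)*k(c(3), 4) + d = -11/2*5 + 1643 = -55/2 + 1643 = 3231/2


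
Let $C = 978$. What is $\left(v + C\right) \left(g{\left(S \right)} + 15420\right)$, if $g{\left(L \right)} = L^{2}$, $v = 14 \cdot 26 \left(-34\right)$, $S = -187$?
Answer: $-574333822$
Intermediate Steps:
$v = -12376$ ($v = 364 \left(-34\right) = -12376$)
$\left(v + C\right) \left(g{\left(S \right)} + 15420\right) = \left(-12376 + 978\right) \left(\left(-187\right)^{2} + 15420\right) = - 11398 \left(34969 + 15420\right) = \left(-11398\right) 50389 = -574333822$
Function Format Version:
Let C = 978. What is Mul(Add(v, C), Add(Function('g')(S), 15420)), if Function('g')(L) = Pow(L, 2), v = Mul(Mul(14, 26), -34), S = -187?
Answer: -574333822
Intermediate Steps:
v = -12376 (v = Mul(364, -34) = -12376)
Mul(Add(v, C), Add(Function('g')(S), 15420)) = Mul(Add(-12376, 978), Add(Pow(-187, 2), 15420)) = Mul(-11398, Add(34969, 15420)) = Mul(-11398, 50389) = -574333822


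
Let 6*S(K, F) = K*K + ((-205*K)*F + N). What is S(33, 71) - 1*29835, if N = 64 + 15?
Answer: -658157/6 ≈ -1.0969e+5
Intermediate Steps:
N = 79
S(K, F) = 79/6 + K²/6 - 205*F*K/6 (S(K, F) = (K*K + ((-205*K)*F + 79))/6 = (K² + (-205*F*K + 79))/6 = (K² + (79 - 205*F*K))/6 = (79 + K² - 205*F*K)/6 = 79/6 + K²/6 - 205*F*K/6)
S(33, 71) - 1*29835 = (79/6 + (⅙)*33² - 205/6*71*33) - 1*29835 = (79/6 + (⅙)*1089 - 160105/2) - 29835 = (79/6 + 363/2 - 160105/2) - 29835 = -479147/6 - 29835 = -658157/6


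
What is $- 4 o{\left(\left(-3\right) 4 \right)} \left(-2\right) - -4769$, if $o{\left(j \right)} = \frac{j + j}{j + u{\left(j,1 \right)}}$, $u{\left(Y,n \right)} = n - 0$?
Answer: $\frac{52651}{11} \approx 4786.5$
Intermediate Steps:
$u{\left(Y,n \right)} = n$ ($u{\left(Y,n \right)} = n + 0 = n$)
$o{\left(j \right)} = \frac{2 j}{1 + j}$ ($o{\left(j \right)} = \frac{j + j}{j + 1} = \frac{2 j}{1 + j}$)
$- 4 o{\left(\left(-3\right) 4 \right)} \left(-2\right) - -4769 = - 4 \frac{2 \left(\left(-3\right) 4\right)}{1 - 12} \left(-2\right) - -4769 = - 4 \cdot 2 \left(-12\right) \frac{1}{1 - 12} \left(-2\right) + 4769 = - 4 \cdot 2 \left(-12\right) \frac{1}{-11} \left(-2\right) + 4769 = - 4 \cdot 2 \left(-12\right) \left(- \frac{1}{11}\right) \left(-2\right) + 4769 = \left(-4\right) \frac{24}{11} \left(-2\right) + 4769 = \left(- \frac{96}{11}\right) \left(-2\right) + 4769 = \frac{192}{11} + 4769 = \frac{52651}{11}$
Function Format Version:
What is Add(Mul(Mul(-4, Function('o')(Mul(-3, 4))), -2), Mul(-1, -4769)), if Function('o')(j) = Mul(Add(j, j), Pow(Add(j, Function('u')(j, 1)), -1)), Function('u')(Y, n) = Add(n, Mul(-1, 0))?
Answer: Rational(52651, 11) ≈ 4786.5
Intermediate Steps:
Function('u')(Y, n) = n (Function('u')(Y, n) = Add(n, 0) = n)
Function('o')(j) = Mul(2, j, Pow(Add(1, j), -1)) (Function('o')(j) = Mul(Add(j, j), Pow(Add(j, 1), -1)) = Mul(Mul(2, j), Pow(Add(1, j), -1)) = Mul(2, j, Pow(Add(1, j), -1)))
Add(Mul(Mul(-4, Function('o')(Mul(-3, 4))), -2), Mul(-1, -4769)) = Add(Mul(Mul(-4, Mul(2, Mul(-3, 4), Pow(Add(1, Mul(-3, 4)), -1))), -2), Mul(-1, -4769)) = Add(Mul(Mul(-4, Mul(2, -12, Pow(Add(1, -12), -1))), -2), 4769) = Add(Mul(Mul(-4, Mul(2, -12, Pow(-11, -1))), -2), 4769) = Add(Mul(Mul(-4, Mul(2, -12, Rational(-1, 11))), -2), 4769) = Add(Mul(Mul(-4, Rational(24, 11)), -2), 4769) = Add(Mul(Rational(-96, 11), -2), 4769) = Add(Rational(192, 11), 4769) = Rational(52651, 11)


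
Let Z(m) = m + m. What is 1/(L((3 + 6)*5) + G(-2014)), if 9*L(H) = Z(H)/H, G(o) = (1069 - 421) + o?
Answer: -9/12292 ≈ -0.00073218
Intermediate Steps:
Z(m) = 2*m
G(o) = 648 + o
L(H) = 2/9 (L(H) = ((2*H)/H)/9 = (⅑)*2 = 2/9)
1/(L((3 + 6)*5) + G(-2014)) = 1/(2/9 + (648 - 2014)) = 1/(2/9 - 1366) = 1/(-12292/9) = -9/12292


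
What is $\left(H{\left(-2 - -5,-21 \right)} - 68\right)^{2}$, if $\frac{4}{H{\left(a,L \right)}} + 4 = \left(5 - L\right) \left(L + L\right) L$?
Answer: $\frac{151924550625}{32855824} \approx 4624.0$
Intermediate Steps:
$H{\left(a,L \right)} = \frac{4}{-4 + 2 L^{2} \left(5 - L\right)}$ ($H{\left(a,L \right)} = \frac{4}{-4 + \left(5 - L\right) \left(L + L\right) L} = \frac{4}{-4 + \left(5 - L\right) 2 L L} = \frac{4}{-4 + 2 L \left(5 - L\right) L} = \frac{4}{-4 + 2 L^{2} \left(5 - L\right)}$)
$\left(H{\left(-2 - -5,-21 \right)} - 68\right)^{2} = \left(- \frac{2}{2 + \left(-21\right)^{3} - 5 \left(-21\right)^{2}} - 68\right)^{2} = \left(- \frac{2}{2 - 9261 - 2205} - 68\right)^{2} = \left(- \frac{2}{-11464} - 68\right)^{2} = \left(\left(-2\right) \left(- \frac{1}{11464}\right) - 68\right)^{2} = \left(\frac{1}{5732} - 68\right)^{2} = \left(- \frac{389775}{5732}\right)^{2} = \frac{151924550625}{32855824}$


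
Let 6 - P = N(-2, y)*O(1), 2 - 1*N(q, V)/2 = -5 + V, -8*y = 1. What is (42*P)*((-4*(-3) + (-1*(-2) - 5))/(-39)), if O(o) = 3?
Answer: 9261/26 ≈ 356.19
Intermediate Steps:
y = -⅛ (y = -⅛*1 = -⅛ ≈ -0.12500)
N(q, V) = 14 - 2*V (N(q, V) = 4 - 2*(-5 + V) = 4 + (10 - 2*V) = 14 - 2*V)
P = -147/4 (P = 6 - (14 - 2*(-⅛))*3 = 6 - (14 + ¼)*3 = 6 - 57*3/4 = 6 - 1*171/4 = 6 - 171/4 = -147/4 ≈ -36.750)
(42*P)*((-4*(-3) + (-1*(-2) - 5))/(-39)) = (42*(-147/4))*((-4*(-3) + (-1*(-2) - 5))/(-39)) = -3087*(12 + (2 - 5))*(-1)/(2*39) = -3087*(12 - 3)*(-1)/(2*39) = -27783*(-1)/(2*39) = -3087/2*(-3/13) = 9261/26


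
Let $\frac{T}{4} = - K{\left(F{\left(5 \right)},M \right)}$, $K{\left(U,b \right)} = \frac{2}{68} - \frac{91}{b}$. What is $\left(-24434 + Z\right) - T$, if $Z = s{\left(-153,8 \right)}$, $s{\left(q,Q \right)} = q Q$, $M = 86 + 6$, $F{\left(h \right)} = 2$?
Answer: $- \frac{10033779}{391} \approx -25662.0$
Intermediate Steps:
$M = 92$
$K{\left(U,b \right)} = \frac{1}{34} - \frac{91}{b}$ ($K{\left(U,b \right)} = 2 \cdot \frac{1}{68} - \frac{91}{b} = \frac{1}{34} - \frac{91}{b}$)
$s{\left(q,Q \right)} = Q q$
$Z = -1224$ ($Z = 8 \left(-153\right) = -1224$)
$T = \frac{1501}{391}$ ($T = 4 \left(- \frac{-3094 + 92}{34 \cdot 92}\right) = 4 \left(- \frac{-3002}{34 \cdot 92}\right) = 4 \left(\left(-1\right) \left(- \frac{1501}{1564}\right)\right) = 4 \cdot \frac{1501}{1564} = \frac{1501}{391} \approx 3.8389$)
$\left(-24434 + Z\right) - T = \left(-24434 - 1224\right) - \frac{1501}{391} = -25658 - \frac{1501}{391} = - \frac{10033779}{391}$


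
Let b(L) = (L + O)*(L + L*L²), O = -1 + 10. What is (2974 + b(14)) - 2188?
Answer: 64220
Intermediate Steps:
O = 9
b(L) = (9 + L)*(L + L³) (b(L) = (L + 9)*(L + L*L²) = (9 + L)*(L + L³))
(2974 + b(14)) - 2188 = (2974 + 14*(9 + 14 + 14³ + 9*14²)) - 2188 = (2974 + 14*(9 + 14 + 2744 + 9*196)) - 2188 = (2974 + 14*(9 + 14 + 2744 + 1764)) - 2188 = (2974 + 14*4531) - 2188 = (2974 + 63434) - 2188 = 66408 - 2188 = 64220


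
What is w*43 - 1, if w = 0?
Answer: -1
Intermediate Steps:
w*43 - 1 = 0*43 - 1 = 0 - 1 = -1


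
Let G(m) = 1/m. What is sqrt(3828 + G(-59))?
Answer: sqrt(13325209)/59 ≈ 61.871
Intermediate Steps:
sqrt(3828 + G(-59)) = sqrt(3828 + 1/(-59)) = sqrt(3828 - 1/59) = sqrt(225851/59) = sqrt(13325209)/59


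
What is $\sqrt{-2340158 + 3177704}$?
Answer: $\sqrt{837546} \approx 915.18$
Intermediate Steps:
$\sqrt{-2340158 + 3177704} = \sqrt{837546}$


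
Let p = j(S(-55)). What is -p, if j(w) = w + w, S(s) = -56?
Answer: 112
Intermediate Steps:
j(w) = 2*w
p = -112 (p = 2*(-56) = -112)
-p = -1*(-112) = 112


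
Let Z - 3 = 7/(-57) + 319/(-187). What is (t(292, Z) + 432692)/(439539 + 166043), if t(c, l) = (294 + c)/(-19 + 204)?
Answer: 40024303/56016335 ≈ 0.71451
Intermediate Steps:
Z = 1135/969 (Z = 3 + (7/(-57) + 319/(-187)) = 3 + (7*(-1/57) + 319*(-1/187)) = 3 + (-7/57 - 29/17) = 3 - 1772/969 = 1135/969 ≈ 1.1713)
t(c, l) = 294/185 + c/185 (t(c, l) = (294 + c)/185 = (294 + c)*(1/185) = 294/185 + c/185)
(t(292, Z) + 432692)/(439539 + 166043) = ((294/185 + (1/185)*292) + 432692)/(439539 + 166043) = ((294/185 + 292/185) + 432692)/605582 = (586/185 + 432692)*(1/605582) = (80048606/185)*(1/605582) = 40024303/56016335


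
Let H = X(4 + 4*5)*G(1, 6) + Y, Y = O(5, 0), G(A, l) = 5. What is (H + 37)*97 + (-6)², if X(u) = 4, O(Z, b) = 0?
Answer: 5565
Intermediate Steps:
Y = 0
H = 20 (H = 4*5 + 0 = 20 + 0 = 20)
(H + 37)*97 + (-6)² = (20 + 37)*97 + (-6)² = 57*97 + 36 = 5529 + 36 = 5565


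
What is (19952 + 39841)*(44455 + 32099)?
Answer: 4577393322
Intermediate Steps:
(19952 + 39841)*(44455 + 32099) = 59793*76554 = 4577393322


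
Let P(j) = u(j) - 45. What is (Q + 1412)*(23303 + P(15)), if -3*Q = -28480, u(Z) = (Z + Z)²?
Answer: 790353128/3 ≈ 2.6345e+8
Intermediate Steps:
u(Z) = 4*Z² (u(Z) = (2*Z)² = 4*Z²)
Q = 28480/3 (Q = -⅓*(-28480) = 28480/3 ≈ 9493.3)
P(j) = -45 + 4*j² (P(j) = 4*j² - 45 = -45 + 4*j²)
(Q + 1412)*(23303 + P(15)) = (28480/3 + 1412)*(23303 + (-45 + 4*15²)) = 32716*(23303 + (-45 + 4*225))/3 = 32716*(23303 + (-45 + 900))/3 = 32716*(23303 + 855)/3 = (32716/3)*24158 = 790353128/3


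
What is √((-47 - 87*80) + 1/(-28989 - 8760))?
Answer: 2*I*√2496220988439/37749 ≈ 83.708*I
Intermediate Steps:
√((-47 - 87*80) + 1/(-28989 - 8760)) = √((-47 - 6960) + 1/(-37749)) = √(-7007 - 1/37749) = √(-264507244/37749) = 2*I*√2496220988439/37749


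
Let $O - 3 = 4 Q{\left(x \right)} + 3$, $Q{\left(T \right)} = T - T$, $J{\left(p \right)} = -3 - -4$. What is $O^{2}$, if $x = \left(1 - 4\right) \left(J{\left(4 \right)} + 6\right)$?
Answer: $36$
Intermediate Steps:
$J{\left(p \right)} = 1$ ($J{\left(p \right)} = -3 + 4 = 1$)
$x = -21$ ($x = \left(1 - 4\right) \left(1 + 6\right) = \left(-3\right) 7 = -21$)
$Q{\left(T \right)} = 0$
$O = 6$ ($O = 3 + \left(4 \cdot 0 + 3\right) = 3 + \left(0 + 3\right) = 3 + 3 = 6$)
$O^{2} = 6^{2} = 36$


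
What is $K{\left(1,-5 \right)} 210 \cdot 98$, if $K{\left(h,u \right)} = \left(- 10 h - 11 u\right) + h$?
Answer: $946680$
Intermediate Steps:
$K{\left(h,u \right)} = - 11 u - 9 h$ ($K{\left(h,u \right)} = \left(- 11 u - 10 h\right) + h = - 11 u - 9 h$)
$K{\left(1,-5 \right)} 210 \cdot 98 = \left(\left(-11\right) \left(-5\right) - 9\right) 210 \cdot 98 = \left(55 - 9\right) 210 \cdot 98 = 46 \cdot 210 \cdot 98 = 9660 \cdot 98 = 946680$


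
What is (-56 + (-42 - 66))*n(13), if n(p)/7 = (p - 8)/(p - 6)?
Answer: -820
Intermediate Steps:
n(p) = 7*(-8 + p)/(-6 + p) (n(p) = 7*((p - 8)/(p - 6)) = 7*((-8 + p)/(-6 + p)) = 7*(-8 + p)/(-6 + p))
(-56 + (-42 - 66))*n(13) = (-56 + (-42 - 66))*(7*(-8 + 13)/(-6 + 13)) = (-56 - 108)*(7*5/7) = -1148*5/7 = -164*5 = -820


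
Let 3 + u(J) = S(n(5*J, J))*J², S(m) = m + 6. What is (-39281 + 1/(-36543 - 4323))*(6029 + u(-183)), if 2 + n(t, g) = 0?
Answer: -112353566973877/20433 ≈ -5.4986e+9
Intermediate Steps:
n(t, g) = -2 (n(t, g) = -2 + 0 = -2)
S(m) = 6 + m
u(J) = -3 + 4*J² (u(J) = -3 + (6 - 2)*J² = -3 + 4*J²)
(-39281 + 1/(-36543 - 4323))*(6029 + u(-183)) = (-39281 + 1/(-36543 - 4323))*(6029 + (-3 + 4*(-183)²)) = (-39281 + 1/(-40866))*(6029 + (-3 + 4*33489)) = (-39281 - 1/40866)*(6029 + (-3 + 133956)) = -1605257347*(6029 + 133953)/40866 = -1605257347/40866*139982 = -112353566973877/20433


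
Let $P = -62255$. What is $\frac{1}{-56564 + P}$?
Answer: $- \frac{1}{118819} \approx -8.4162 \cdot 10^{-6}$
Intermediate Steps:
$\frac{1}{-56564 + P} = \frac{1}{-56564 - 62255} = \frac{1}{-118819} = - \frac{1}{118819}$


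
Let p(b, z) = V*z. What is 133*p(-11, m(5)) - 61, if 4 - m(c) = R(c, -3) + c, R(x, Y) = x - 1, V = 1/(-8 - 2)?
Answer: 11/2 ≈ 5.5000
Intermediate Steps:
V = -⅒ (V = 1/(-10) = -⅒ ≈ -0.10000)
R(x, Y) = -1 + x
m(c) = 5 - 2*c (m(c) = 4 - ((-1 + c) + c) = 4 - (-1 + 2*c) = 4 + (1 - 2*c) = 5 - 2*c)
p(b, z) = -z/10
133*p(-11, m(5)) - 61 = 133*(-(5 - 2*5)/10) - 61 = 133*(-(5 - 10)/10) - 61 = 133*(-⅒*(-5)) - 61 = 133*(½) - 61 = 133/2 - 61 = 11/2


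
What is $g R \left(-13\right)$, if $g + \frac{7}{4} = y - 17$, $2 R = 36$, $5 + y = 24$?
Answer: $- \frac{117}{2} \approx -58.5$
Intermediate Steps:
$y = 19$ ($y = -5 + 24 = 19$)
$R = 18$ ($R = \frac{1}{2} \cdot 36 = 18$)
$g = \frac{1}{4}$ ($g = - \frac{7}{4} + \left(19 - 17\right) = - \frac{7}{4} + 2 = \frac{1}{4} \approx 0.25$)
$g R \left(-13\right) = \frac{1}{4} \cdot 18 \left(-13\right) = \frac{9}{2} \left(-13\right) = - \frac{117}{2}$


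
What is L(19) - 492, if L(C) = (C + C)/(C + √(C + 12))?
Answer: -80819/165 - 19*√31/165 ≈ -490.45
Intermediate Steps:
L(C) = 2*C/(C + √(12 + C)) (L(C) = (2*C)/(C + √(12 + C)) = 2*C/(C + √(12 + C)))
L(19) - 492 = 2*19/(19 + √(12 + 19)) - 492 = 2*19/(19 + √31) - 492 = 38/(19 + √31) - 492 = -492 + 38/(19 + √31)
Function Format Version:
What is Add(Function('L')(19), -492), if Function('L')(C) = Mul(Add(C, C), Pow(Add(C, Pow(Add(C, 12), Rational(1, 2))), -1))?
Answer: Add(Rational(-80819, 165), Mul(Rational(-19, 165), Pow(31, Rational(1, 2)))) ≈ -490.45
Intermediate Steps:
Function('L')(C) = Mul(2, C, Pow(Add(C, Pow(Add(12, C), Rational(1, 2))), -1)) (Function('L')(C) = Mul(Mul(2, C), Pow(Add(C, Pow(Add(12, C), Rational(1, 2))), -1)) = Mul(2, C, Pow(Add(C, Pow(Add(12, C), Rational(1, 2))), -1)))
Add(Function('L')(19), -492) = Add(Mul(2, 19, Pow(Add(19, Pow(Add(12, 19), Rational(1, 2))), -1)), -492) = Add(Mul(2, 19, Pow(Add(19, Pow(31, Rational(1, 2))), -1)), -492) = Add(Mul(38, Pow(Add(19, Pow(31, Rational(1, 2))), -1)), -492) = Add(-492, Mul(38, Pow(Add(19, Pow(31, Rational(1, 2))), -1)))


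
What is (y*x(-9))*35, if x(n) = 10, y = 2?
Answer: 700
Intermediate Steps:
(y*x(-9))*35 = (2*10)*35 = 20*35 = 700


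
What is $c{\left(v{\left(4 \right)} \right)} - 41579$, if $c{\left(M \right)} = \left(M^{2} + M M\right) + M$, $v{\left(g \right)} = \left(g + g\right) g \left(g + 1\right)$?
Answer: $9781$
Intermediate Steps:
$v{\left(g \right)} = 2 g^{2} \left(1 + g\right)$ ($v{\left(g \right)} = 2 g g \left(1 + g\right) = 2 g^{2} \left(1 + g\right)$)
$c{\left(M \right)} = M + 2 M^{2}$ ($c{\left(M \right)} = \left(M^{2} + M^{2}\right) + M = 2 M^{2} + M = M + 2 M^{2}$)
$c{\left(v{\left(4 \right)} \right)} - 41579 = 2 \cdot 4^{2} \left(1 + 4\right) \left(1 + 2 \cdot 2 \cdot 4^{2} \left(1 + 4\right)\right) - 41579 = 2 \cdot 16 \cdot 5 \left(1 + 2 \cdot 2 \cdot 16 \cdot 5\right) - 41579 = 160 \left(1 + 2 \cdot 160\right) - 41579 = 160 \left(1 + 320\right) - 41579 = 160 \cdot 321 - 41579 = 51360 - 41579 = 9781$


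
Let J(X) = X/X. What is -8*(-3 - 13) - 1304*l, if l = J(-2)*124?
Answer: -161568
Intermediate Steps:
J(X) = 1
l = 124 (l = 1*124 = 124)
-8*(-3 - 13) - 1304*l = -8*(-3 - 13) - 1304*124 = -8*(-16) - 161696 = 128 - 161696 = -161568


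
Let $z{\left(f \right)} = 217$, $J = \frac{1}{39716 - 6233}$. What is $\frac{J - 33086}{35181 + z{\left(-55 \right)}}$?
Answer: $- \frac{1107818537}{1185231234} \approx -0.93469$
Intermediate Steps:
$J = \frac{1}{33483} \approx 2.9866 \cdot 10^{-5}$
$\frac{J - 33086}{35181 + z{\left(-55 \right)}} = \frac{\frac{1}{33483} - 33086}{35181 + 217} = - \frac{1107818537}{33483 \cdot 35398} = \left(- \frac{1107818537}{33483}\right) \frac{1}{35398} = - \frac{1107818537}{1185231234}$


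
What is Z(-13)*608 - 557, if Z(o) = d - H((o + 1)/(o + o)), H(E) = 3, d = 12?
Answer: 4915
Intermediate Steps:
Z(o) = 9 (Z(o) = 12 - 1*3 = 12 - 3 = 9)
Z(-13)*608 - 557 = 9*608 - 557 = 5472 - 557 = 4915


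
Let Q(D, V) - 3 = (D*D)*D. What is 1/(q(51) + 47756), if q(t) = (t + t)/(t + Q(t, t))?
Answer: 44235/2112486694 ≈ 2.0940e-5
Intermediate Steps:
Q(D, V) = 3 + D³ (Q(D, V) = 3 + (D*D)*D = 3 + D²*D = 3 + D³)
q(t) = 2*t/(3 + t + t³) (q(t) = (t + t)/(t + (3 + t³)) = (2*t)/(3 + t + t³) = 2*t/(3 + t + t³))
1/(q(51) + 47756) = 1/(2*51/(3 + 51 + 51³) + 47756) = 1/(2*51/(3 + 51 + 132651) + 47756) = 1/(2*51/132705 + 47756) = 1/(2*51*(1/132705) + 47756) = 1/(34/44235 + 47756) = 1/(2112486694/44235) = 44235/2112486694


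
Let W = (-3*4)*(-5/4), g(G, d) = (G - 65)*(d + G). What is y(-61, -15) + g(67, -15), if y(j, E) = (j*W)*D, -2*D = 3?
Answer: 2953/2 ≈ 1476.5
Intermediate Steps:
D = -3/2 (D = -1/2*3 = -3/2 ≈ -1.5000)
g(G, d) = (-65 + G)*(G + d)
W = 15 (W = -(-60)/4 = -12*(-5/4) = 15)
y(j, E) = -45*j/2 (y(j, E) = (j*15)*(-3/2) = (15*j)*(-3/2) = -45*j/2)
y(-61, -15) + g(67, -15) = -45/2*(-61) + (67**2 - 65*67 - 65*(-15) + 67*(-15)) = 2745/2 + (4489 - 4355 + 975 - 1005) = 2745/2 + 104 = 2953/2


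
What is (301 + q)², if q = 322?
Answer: 388129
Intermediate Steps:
(301 + q)² = (301 + 322)² = 623² = 388129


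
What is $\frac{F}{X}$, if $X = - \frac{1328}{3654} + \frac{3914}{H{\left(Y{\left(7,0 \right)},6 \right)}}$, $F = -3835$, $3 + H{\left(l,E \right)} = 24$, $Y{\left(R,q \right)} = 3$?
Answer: $- \frac{7006545}{339854} \approx -20.616$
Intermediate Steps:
$H{\left(l,E \right)} = 21$ ($H{\left(l,E \right)} = -3 + 24 = 21$)
$X = \frac{339854}{1827}$ ($X = - \frac{1328}{3654} + \frac{3914}{21} = \left(-1328\right) \frac{1}{3654} + 3914 \cdot \frac{1}{21} = - \frac{664}{1827} + \frac{3914}{21} = \frac{339854}{1827} \approx 186.02$)
$\frac{F}{X} = - \frac{3835}{\frac{339854}{1827}} = \left(-3835\right) \frac{1827}{339854} = - \frac{7006545}{339854}$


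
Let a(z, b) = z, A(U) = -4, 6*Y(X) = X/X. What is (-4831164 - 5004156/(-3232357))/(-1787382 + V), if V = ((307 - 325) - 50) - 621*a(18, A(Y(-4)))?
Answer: 3904010442348/1453451951549 ≈ 2.6860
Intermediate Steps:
Y(X) = ⅙ (Y(X) = (X/X)/6 = (⅙)*1 = ⅙)
V = -11246 (V = ((307 - 325) - 50) - 621*18 = (-18 - 50) - 11178 = -68 - 11178 = -11246)
(-4831164 - 5004156/(-3232357))/(-1787382 + V) = (-4831164 - 5004156/(-3232357))/(-1787382 - 11246) = (-4831164 - 5004156*(-1/3232357))/(-1798628) = (-4831164 + 5004156/3232357)*(-1/1798628) = -15616041769392/3232357*(-1/1798628) = 3904010442348/1453451951549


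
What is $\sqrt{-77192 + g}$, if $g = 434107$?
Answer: $17 \sqrt{1235} \approx 597.42$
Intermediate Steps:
$\sqrt{-77192 + g} = \sqrt{-77192 + 434107} = \sqrt{356915} = 17 \sqrt{1235}$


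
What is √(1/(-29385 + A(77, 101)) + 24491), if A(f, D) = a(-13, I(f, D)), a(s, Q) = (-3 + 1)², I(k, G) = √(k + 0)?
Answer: 3*√2349076469630/29381 ≈ 156.50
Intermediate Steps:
I(k, G) = √k
a(s, Q) = 4 (a(s, Q) = (-2)² = 4)
A(f, D) = 4
√(1/(-29385 + A(77, 101)) + 24491) = √(1/(-29385 + 4) + 24491) = √(1/(-29381) + 24491) = √(-1/29381 + 24491) = √(719570070/29381) = 3*√2349076469630/29381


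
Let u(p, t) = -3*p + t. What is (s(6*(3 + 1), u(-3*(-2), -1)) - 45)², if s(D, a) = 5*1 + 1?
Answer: 1521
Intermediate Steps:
u(p, t) = t - 3*p
s(D, a) = 6 (s(D, a) = 5 + 1 = 6)
(s(6*(3 + 1), u(-3*(-2), -1)) - 45)² = (6 - 45)² = (-39)² = 1521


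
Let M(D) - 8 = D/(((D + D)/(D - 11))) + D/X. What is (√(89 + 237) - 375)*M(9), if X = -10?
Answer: -4575/2 + 61*√326/10 ≈ -2177.4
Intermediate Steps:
M(D) = 5/2 + 2*D/5 (M(D) = 8 + (D/(((D + D)/(D - 11))) + D/(-10)) = 8 + (D/(((2*D)/(-11 + D))) + D*(-⅒)) = 8 + (D/((2*D/(-11 + D))) - D/10) = 8 + (D*((-11 + D)/(2*D)) - D/10) = 8 + ((-11/2 + D/2) - D/10) = 8 + (-11/2 + 2*D/5) = 5/2 + 2*D/5)
(√(89 + 237) - 375)*M(9) = (√(89 + 237) - 375)*(5/2 + (⅖)*9) = (√326 - 375)*(5/2 + 18/5) = (-375 + √326)*(61/10) = -4575/2 + 61*√326/10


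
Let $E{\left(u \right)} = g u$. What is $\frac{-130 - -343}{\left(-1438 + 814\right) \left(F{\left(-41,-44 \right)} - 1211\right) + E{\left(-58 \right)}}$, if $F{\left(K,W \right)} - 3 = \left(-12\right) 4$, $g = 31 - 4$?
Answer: $\frac{71}{260726} \approx 0.00027232$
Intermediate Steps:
$g = 27$
$E{\left(u \right)} = 27 u$
$F{\left(K,W \right)} = -45$ ($F{\left(K,W \right)} = 3 - 48 = -45$)
$\frac{-130 - -343}{\left(-1438 + 814\right) \left(F{\left(-41,-44 \right)} - 1211\right) + E{\left(-58 \right)}} = \frac{-130 - -343}{\left(-1438 + 814\right) \left(-45 - 1211\right) + 27 \left(-58\right)} = \frac{-130 + \left(360 - 17\right)}{\left(-624\right) \left(-1256\right) - 1566} = \frac{-130 + 343}{783744 - 1566} = \frac{213}{782178} = 213 \cdot \frac{1}{782178} = \frac{71}{260726}$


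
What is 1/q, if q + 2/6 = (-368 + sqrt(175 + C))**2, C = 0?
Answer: 305097/41157453604 + 2070*sqrt(7)/10289363401 ≈ 7.9452e-6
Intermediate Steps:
q = -1/3 + (-368 + 5*sqrt(7))**2 (q = -1/3 + (-368 + sqrt(175 + 0))**2 = -1/3 + (-368 + sqrt(175))**2 = -1/3 + (-368 + 5*sqrt(7))**2 ≈ 1.2586e+5)
1/q = 1/(406796/3 - 3680*sqrt(7))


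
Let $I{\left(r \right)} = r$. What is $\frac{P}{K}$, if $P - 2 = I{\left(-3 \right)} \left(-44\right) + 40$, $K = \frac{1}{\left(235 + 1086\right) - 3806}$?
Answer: $-432390$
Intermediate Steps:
$K = - \frac{1}{2485}$ ($K = \frac{1}{1321 - 3806} = \frac{1}{-2485} = - \frac{1}{2485} \approx -0.00040241$)
$P = 174$ ($P = 2 + \left(\left(-3\right) \left(-44\right) + 40\right) = 2 + \left(132 + 40\right) = 2 + 172 = 174$)
$\frac{P}{K} = \frac{174}{- \frac{1}{2485}} = 174 \left(-2485\right) = -432390$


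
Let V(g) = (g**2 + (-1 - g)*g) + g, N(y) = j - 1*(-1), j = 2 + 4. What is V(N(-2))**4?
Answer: 0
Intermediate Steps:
j = 6
N(y) = 7 (N(y) = 6 - 1*(-1) = 6 + 1 = 7)
V(g) = g + g**2 + g*(-1 - g) (V(g) = (g**2 + g*(-1 - g)) + g = g + g**2 + g*(-1 - g))
V(N(-2))**4 = 0**4 = 0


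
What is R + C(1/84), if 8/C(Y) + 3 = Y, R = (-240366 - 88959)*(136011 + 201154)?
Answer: -27870252770547/251 ≈ -1.1104e+11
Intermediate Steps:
R = -111036863625 (R = -329325*337165 = -111036863625)
C(Y) = 8/(-3 + Y)
R + C(1/84) = -111036863625 + 8/(-3 + 1/84) = -111036863625 + 8/(-251/84) = -111036863625 + 8*(-84/251) = -111036863625 - 672/251 = -27870252770547/251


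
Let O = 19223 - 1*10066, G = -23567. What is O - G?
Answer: 32724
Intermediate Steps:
O = 9157 (O = 19223 - 10066 = 9157)
O - G = 9157 - 1*(-23567) = 9157 + 23567 = 32724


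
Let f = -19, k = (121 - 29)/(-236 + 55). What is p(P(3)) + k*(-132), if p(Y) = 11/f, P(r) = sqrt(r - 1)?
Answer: 228745/3439 ≈ 66.515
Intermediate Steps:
k = -92/181 (k = 92/(-181) = 92*(-1/181) = -92/181 ≈ -0.50829)
P(r) = sqrt(-1 + r)
p(Y) = -11/19 (p(Y) = 11/(-19) = 11*(-1/19) = -11/19)
p(P(3)) + k*(-132) = -11/19 - 92/181*(-132) = -11/19 + 12144/181 = 228745/3439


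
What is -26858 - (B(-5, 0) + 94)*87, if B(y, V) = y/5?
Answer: -34949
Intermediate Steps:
B(y, V) = y/5 (B(y, V) = y*(⅕) = y/5)
-26858 - (B(-5, 0) + 94)*87 = -26858 - ((⅕)*(-5) + 94)*87 = -26858 - (-1 + 94)*87 = -26858 - 93*87 = -26858 - 1*8091 = -26858 - 8091 = -34949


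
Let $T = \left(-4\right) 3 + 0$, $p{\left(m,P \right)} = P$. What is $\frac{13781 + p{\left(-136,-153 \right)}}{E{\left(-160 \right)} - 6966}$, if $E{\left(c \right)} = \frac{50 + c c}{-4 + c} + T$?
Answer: $- \frac{1117496}{585021} \approx -1.9102$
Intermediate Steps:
$T = -12$ ($T = -12 + 0 = -12$)
$E{\left(c \right)} = -12 + \frac{50 + c^{2}}{-4 + c}$ ($E{\left(c \right)} = \frac{50 + c c}{-4 + c} - 12 = \frac{50 + c^{2}}{-4 + c} - 12 = -12 + \frac{50 + c^{2}}{-4 + c}$)
$\frac{13781 + p{\left(-136,-153 \right)}}{E{\left(-160 \right)} - 6966} = \frac{13781 - 153}{\frac{98 + \left(-160\right)^{2} - -1920}{-4 - 160} - 6966} = \frac{13628}{\frac{98 + 25600 + 1920}{-164} - 6966} = \frac{13628}{\left(- \frac{1}{164}\right) 27618 - 6966} = \frac{13628}{- \frac{13809}{82} - 6966} = \frac{13628}{- \frac{585021}{82}} = 13628 \left(- \frac{82}{585021}\right) = - \frac{1117496}{585021}$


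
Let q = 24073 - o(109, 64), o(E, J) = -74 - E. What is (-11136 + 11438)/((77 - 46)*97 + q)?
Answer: 302/27263 ≈ 0.011077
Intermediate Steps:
q = 24256 (q = 24073 - (-74 - 1*109) = 24073 - (-74 - 109) = 24073 - 1*(-183) = 24073 + 183 = 24256)
(-11136 + 11438)/((77 - 46)*97 + q) = (-11136 + 11438)/((77 - 46)*97 + 24256) = 302/(31*97 + 24256) = 302/(3007 + 24256) = 302/27263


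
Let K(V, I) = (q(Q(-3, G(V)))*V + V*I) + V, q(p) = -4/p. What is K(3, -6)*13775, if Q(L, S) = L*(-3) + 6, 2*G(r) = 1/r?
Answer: -217645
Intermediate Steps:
G(r) = 1/(2*r) (G(r) = (1/r)/2 = 1/(2*r))
Q(L, S) = 6 - 3*L (Q(L, S) = -3*L + 6 = 6 - 3*L)
K(V, I) = 11*V/15 + I*V (K(V, I) = ((-4/(6 - 3*(-3)))*V + V*I) + V = ((-4/(6 + 9))*V + I*V) + V = ((-4/15)*V + I*V) + V = ((-4*1/15)*V + I*V) + V = (-4*V/15 + I*V) + V = 11*V/15 + I*V)
K(3, -6)*13775 = ((1/15)*3*(11 + 15*(-6)))*13775 = ((1/15)*3*(11 - 90))*13775 = ((1/15)*3*(-79))*13775 = -79/5*13775 = -217645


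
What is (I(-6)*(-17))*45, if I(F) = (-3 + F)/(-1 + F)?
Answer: -6885/7 ≈ -983.57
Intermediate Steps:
I(F) = (-3 + F)/(-1 + F)
(I(-6)*(-17))*45 = (((-3 - 6)/(-1 - 6))*(-17))*45 = ((-9/(-7))*(-17))*45 = (-1/7*(-9)*(-17))*45 = ((9/7)*(-17))*45 = -153/7*45 = -6885/7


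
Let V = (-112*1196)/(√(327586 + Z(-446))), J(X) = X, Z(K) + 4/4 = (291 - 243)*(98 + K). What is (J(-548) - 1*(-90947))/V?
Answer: -90399*√310881/133952 ≈ -376.28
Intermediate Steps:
Z(K) = 4703 + 48*K (Z(K) = -1 + (291 - 243)*(98 + K) = -1 + 48*(98 + K) = -1 + (4704 + 48*K) = 4703 + 48*K)
V = -133952*√310881/310881 (V = (-112*1196)/(√(327586 + (4703 + 48*(-446)))) = -133952/√(327586 + (4703 - 21408)) = -133952/√(327586 - 16705) = -133952*√310881/310881 ≈ -240.24)
(J(-548) - 1*(-90947))/V = (-548 - 1*(-90947))/((-133952*√310881/310881)) = (-548 + 90947)*(-√310881/133952) = 90399*(-√310881/133952) = -90399*√310881/133952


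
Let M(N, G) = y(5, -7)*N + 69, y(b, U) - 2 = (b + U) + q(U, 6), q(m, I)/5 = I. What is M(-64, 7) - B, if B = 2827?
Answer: -4678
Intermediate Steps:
q(m, I) = 5*I
y(b, U) = 32 + U + b (y(b, U) = 2 + ((b + U) + 5*6) = 2 + ((U + b) + 30) = 2 + (30 + U + b) = 32 + U + b)
M(N, G) = 69 + 30*N (M(N, G) = (32 - 7 + 5)*N + 69 = 30*N + 69 = 69 + 30*N)
M(-64, 7) - B = (69 + 30*(-64)) - 1*2827 = (69 - 1920) - 2827 = -1851 - 2827 = -4678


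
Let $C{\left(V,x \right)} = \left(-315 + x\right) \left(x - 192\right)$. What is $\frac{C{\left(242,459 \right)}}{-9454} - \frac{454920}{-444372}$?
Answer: $- \frac{532683374}{175045537} \approx -3.0431$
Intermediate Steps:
$C{\left(V,x \right)} = \left(-315 + x\right) \left(-192 + x\right)$
$\frac{C{\left(242,459 \right)}}{-9454} - \frac{454920}{-444372} = \frac{60480 + 459^{2} - 232713}{-9454} - \frac{454920}{-444372} = \left(60480 + 210681 - 232713\right) \left(- \frac{1}{9454}\right) - - \frac{37910}{37031} = 38448 \left(- \frac{1}{9454}\right) + \frac{37910}{37031} = - \frac{19224}{4727} + \frac{37910}{37031} = - \frac{532683374}{175045537}$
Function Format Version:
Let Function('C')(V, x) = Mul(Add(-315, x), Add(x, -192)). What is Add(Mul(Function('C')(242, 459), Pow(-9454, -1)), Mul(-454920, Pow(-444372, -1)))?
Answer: Rational(-532683374, 175045537) ≈ -3.0431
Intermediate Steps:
Function('C')(V, x) = Mul(Add(-315, x), Add(-192, x))
Add(Mul(Function('C')(242, 459), Pow(-9454, -1)), Mul(-454920, Pow(-444372, -1))) = Add(Mul(Add(60480, Pow(459, 2), Mul(-507, 459)), Pow(-9454, -1)), Mul(-454920, Pow(-444372, -1))) = Add(Mul(Add(60480, 210681, -232713), Rational(-1, 9454)), Mul(-454920, Rational(-1, 444372))) = Add(Mul(38448, Rational(-1, 9454)), Rational(37910, 37031)) = Add(Rational(-19224, 4727), Rational(37910, 37031)) = Rational(-532683374, 175045537)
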